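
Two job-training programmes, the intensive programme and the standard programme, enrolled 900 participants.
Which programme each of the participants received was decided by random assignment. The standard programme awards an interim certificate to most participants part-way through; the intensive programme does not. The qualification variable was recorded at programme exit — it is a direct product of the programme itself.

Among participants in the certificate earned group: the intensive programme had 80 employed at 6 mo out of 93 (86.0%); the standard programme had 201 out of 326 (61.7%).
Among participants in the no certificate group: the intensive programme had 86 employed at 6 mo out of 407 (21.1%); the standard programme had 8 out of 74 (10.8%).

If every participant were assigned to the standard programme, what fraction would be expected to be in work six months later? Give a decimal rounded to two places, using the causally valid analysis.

0.52

The distribution of qualification attained during the programme is itself part of what the programme does — it is an intermediate outcome. Holding it fixed would remove that part of the effect; the total effect is the pooled difference.
So P(outcome | do(the standard programme)) is just the pooled rate for the standard programme: 209/400 = 0.522.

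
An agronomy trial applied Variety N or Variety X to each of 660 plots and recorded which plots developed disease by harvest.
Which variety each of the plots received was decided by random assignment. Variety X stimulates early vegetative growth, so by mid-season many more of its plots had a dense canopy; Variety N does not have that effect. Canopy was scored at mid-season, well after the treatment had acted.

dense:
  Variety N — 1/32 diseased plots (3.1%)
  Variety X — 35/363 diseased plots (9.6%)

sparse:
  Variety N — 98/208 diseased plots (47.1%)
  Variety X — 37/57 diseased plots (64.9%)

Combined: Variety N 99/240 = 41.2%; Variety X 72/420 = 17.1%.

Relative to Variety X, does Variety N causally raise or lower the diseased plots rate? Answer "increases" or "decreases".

Variety N is lower inside every mid-season canopy stratum but Variety X is lower in aggregate. Whether to stratify depends on how mid-season canopy relates to the variety.
Mid-season canopy is downstream of the variety. One should not condition on a consequence of treatment, so the overall rates are the right comparison.
Pooled: Variety N 41.2% vs Variety X 17.1%; Variety X is lower overall.

increases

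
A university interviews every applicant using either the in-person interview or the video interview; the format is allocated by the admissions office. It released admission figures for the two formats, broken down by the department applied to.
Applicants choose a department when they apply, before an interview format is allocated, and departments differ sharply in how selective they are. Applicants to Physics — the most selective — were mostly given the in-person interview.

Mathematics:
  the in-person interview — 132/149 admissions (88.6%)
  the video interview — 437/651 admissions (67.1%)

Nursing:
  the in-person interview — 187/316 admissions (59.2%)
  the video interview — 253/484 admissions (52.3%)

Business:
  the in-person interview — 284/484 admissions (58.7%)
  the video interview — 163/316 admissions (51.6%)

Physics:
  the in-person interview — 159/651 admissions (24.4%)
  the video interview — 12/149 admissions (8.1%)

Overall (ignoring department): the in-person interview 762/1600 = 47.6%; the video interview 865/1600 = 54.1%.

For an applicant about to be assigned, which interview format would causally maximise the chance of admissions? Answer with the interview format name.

The department-specific comparison favours the in-person interview throughout, but the pooled figures favour the video interview. The question is whether to condition on department.
Department satisfies the back-door criterion: it is not a descendant of the interview format, and it blocks the spurious path from interview format to outcome. Adjusting for it (i.e., using the within-department rates) gives the causal effect.
Within each level — Mathematics: 88.6% vs 67.1%; Nursing: 59.2% vs 52.3%; Business: 58.7% vs 51.6%; Physics: 24.4% vs 8.1% — the in-person interview is higher every time.

the in-person interview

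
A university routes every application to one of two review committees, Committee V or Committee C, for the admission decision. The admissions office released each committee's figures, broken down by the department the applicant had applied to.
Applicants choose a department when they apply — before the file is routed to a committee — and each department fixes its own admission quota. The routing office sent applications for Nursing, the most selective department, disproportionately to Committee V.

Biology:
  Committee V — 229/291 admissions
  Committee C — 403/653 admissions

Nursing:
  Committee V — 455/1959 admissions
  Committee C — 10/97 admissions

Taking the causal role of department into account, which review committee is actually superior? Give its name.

Committee V

Department is set before the review committee has any effect — it is not caused by the review committee — and it independently drives the outcome. That makes it a confounder, so the causal comparison is within department levels.
Within each level — Biology: 78.7% vs 61.7%; Nursing: 23.2% vs 10.3% — Committee V is higher every time.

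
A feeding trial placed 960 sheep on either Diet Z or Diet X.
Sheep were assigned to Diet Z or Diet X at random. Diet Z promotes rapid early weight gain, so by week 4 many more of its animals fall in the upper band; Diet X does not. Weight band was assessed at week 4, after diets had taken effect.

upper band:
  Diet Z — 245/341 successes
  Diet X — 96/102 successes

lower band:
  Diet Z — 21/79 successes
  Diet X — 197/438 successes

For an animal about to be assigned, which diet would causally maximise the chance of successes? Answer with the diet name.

Week-4 weight band lies on the pathway diet → week-4 weight band → outcome, so adjusting for it blocks the indirect effect. For the total causal effect of diet, use the unadjusted pooled rates.
Pooled: Diet Z 63.3% vs Diet X 54.3%; Diet Z is higher overall.

Diet Z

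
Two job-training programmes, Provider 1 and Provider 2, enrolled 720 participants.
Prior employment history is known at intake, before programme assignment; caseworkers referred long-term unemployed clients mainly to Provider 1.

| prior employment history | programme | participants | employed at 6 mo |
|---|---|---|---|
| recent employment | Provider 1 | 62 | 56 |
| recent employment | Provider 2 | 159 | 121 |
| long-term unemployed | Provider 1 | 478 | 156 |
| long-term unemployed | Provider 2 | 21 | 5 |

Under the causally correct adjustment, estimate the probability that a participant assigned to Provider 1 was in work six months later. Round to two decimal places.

Nothing the programme does changes prior employment history; the imbalance is an allocation artefact. With prior employment history also predicting the outcome, the pooled figure is confounded, and the within-stratum comparison is the causal one.
Standardising Provider 1 to the population prior employment history mix: 0.307·56/62 + 0.693·156/478 = 0.503.

0.50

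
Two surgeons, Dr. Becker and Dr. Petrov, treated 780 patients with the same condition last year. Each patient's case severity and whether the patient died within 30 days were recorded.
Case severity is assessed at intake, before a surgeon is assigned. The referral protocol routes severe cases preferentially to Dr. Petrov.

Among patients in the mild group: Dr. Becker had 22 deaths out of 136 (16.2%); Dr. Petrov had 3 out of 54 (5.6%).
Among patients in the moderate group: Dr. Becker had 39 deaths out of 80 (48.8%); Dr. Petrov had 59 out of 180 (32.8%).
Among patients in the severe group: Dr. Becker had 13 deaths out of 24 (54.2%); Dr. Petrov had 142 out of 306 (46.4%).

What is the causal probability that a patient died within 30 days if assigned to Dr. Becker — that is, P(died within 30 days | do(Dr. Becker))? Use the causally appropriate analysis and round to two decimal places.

Within every case severity level Dr. Petrov has the lower rate, yet pooled Dr. Becker does — Simpson's reversal.
Case severity satisfies the back-door criterion: it is not a descendant of the surgeon, and it blocks the spurious path from surgeon to outcome. Adjusting for it (i.e., using the within-case severity rates) gives the causal effect.
Standardising Dr. Becker to the population case severity mix: 0.244·22/136 + 0.333·39/80 + 0.423·13/24 = 0.431.

0.43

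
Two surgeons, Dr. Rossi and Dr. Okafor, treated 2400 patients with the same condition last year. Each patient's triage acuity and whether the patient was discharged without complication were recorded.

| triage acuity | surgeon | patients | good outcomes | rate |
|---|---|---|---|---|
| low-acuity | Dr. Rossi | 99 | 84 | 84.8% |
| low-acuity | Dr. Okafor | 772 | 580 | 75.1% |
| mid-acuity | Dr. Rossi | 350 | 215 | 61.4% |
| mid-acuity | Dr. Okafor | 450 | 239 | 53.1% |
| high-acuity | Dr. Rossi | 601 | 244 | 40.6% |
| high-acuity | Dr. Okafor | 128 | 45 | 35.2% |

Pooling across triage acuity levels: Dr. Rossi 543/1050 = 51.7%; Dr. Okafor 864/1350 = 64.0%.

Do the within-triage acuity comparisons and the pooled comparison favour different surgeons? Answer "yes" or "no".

yes

Within each triage acuity level (low-acuity 84.8% vs 75.1%; mid-acuity 61.4% vs 53.1%; high-acuity 40.6% vs 35.2%), Dr. Rossi has the higher rate every time. Pooled: 51.7% vs 64.0% — Dr. Okafor has the higher rate overall. The two comparisons disagree.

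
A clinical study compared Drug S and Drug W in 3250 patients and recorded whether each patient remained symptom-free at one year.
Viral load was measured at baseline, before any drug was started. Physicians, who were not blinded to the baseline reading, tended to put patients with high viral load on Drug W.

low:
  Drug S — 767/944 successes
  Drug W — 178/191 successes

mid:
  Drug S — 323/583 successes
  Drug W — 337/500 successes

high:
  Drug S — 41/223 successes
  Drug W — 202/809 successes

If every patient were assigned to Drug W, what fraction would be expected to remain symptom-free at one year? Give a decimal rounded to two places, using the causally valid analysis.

The viral load-specific comparison favours Drug W throughout, but the pooled figures favour Drug S. The question is whether to condition on viral load.
Viral load satisfies the back-door criterion: it is not a descendant of the drug, and it blocks the spurious path from drug to outcome. Adjusting for it (i.e., using the within-viral load rates) gives the causal effect.
Standardising Drug W to the population viral load mix: 0.349·178/191 + 0.333·337/500 + 0.318·202/809 = 0.629.

0.63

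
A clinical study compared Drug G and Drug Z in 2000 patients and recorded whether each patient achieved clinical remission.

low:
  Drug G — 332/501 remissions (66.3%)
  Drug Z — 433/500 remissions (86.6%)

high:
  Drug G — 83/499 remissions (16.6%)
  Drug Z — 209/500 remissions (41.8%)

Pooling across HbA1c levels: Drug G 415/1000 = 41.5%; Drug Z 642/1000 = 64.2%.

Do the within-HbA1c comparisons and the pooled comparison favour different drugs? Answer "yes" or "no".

Within each HbA1c level (low 66.3% vs 86.6%; high 16.6% vs 41.8%), Drug Z has the higher rate every time. Pooled: 41.5% vs 64.2% — Drug Z has the higher rate overall. They agree.

no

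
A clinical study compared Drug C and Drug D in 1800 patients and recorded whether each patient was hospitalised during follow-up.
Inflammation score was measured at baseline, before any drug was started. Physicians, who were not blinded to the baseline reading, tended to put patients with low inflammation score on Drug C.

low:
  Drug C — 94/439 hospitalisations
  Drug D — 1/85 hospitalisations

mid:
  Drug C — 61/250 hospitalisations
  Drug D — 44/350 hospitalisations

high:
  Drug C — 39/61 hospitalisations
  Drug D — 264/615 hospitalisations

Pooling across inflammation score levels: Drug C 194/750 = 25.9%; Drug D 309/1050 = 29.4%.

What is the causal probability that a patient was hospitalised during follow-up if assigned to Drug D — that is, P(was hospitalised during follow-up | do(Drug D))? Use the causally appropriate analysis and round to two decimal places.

0.21

Within every inflammation score level Drug D has the lower rate, yet pooled Drug C does — Simpson's reversal.
Inflammation score is set before the drug has any effect — it is not caused by the drug — and it independently drives the outcome. That makes it a confounder, so the causal comparison is within inflammation score levels.
Standardising Drug D to the population inflammation score mix: 0.291·1/85 + 0.333·44/350 + 0.376·264/615 = 0.207.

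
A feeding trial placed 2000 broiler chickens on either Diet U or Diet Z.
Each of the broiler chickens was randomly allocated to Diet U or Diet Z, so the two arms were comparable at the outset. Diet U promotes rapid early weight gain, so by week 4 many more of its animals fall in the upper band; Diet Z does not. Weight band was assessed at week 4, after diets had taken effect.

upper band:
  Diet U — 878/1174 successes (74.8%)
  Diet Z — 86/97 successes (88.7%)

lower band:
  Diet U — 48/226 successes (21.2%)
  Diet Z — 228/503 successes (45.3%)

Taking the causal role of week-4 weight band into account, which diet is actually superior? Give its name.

Diet U

Week-4 weight band is downstream of the diet. One should not condition on a consequence of treatment, so the overall rates are the right comparison.
Pooled: Diet U 66.1% vs Diet Z 52.3%; Diet U is higher overall.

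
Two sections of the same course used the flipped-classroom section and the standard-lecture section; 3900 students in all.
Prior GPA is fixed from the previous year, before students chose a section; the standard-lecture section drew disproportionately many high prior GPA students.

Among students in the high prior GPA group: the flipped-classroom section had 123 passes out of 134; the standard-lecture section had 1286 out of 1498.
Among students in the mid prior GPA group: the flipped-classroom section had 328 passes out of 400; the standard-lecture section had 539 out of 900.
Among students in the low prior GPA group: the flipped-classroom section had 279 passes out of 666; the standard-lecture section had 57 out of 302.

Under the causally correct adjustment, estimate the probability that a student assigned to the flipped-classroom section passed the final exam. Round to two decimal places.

Prior GPA band satisfies the back-door criterion: it is not a descendant of the teaching method, and it blocks the spurious path from teaching method to outcome. Adjusting for it (i.e., using the within-prior GPA band rates) gives the causal effect.
Standardising the flipped-classroom section to the population prior GPA band mix: 0.418·123/134 + 0.333·328/400 + 0.248·279/666 = 0.761.

0.76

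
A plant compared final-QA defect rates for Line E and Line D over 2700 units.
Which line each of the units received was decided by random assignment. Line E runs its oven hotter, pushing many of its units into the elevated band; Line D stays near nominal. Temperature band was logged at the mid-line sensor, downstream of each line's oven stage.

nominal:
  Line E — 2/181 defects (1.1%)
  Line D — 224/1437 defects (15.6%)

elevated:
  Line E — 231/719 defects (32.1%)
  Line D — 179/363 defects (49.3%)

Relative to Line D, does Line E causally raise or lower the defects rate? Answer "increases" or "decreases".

increases

The in-process temperature band-specific comparison favours Line E throughout, but the pooled figures favour Line D. The question is whether to condition on in-process temperature band.
In-process temperature band is recorded after the line and is itself shifted by it — it sits on the causal path from line to outcome. Conditioning on a mediator would strip out part of the effect we want; the pooled comparison gives the total causal effect.
Pooled: Line E 25.9% vs Line D 22.4%; Line D is lower overall.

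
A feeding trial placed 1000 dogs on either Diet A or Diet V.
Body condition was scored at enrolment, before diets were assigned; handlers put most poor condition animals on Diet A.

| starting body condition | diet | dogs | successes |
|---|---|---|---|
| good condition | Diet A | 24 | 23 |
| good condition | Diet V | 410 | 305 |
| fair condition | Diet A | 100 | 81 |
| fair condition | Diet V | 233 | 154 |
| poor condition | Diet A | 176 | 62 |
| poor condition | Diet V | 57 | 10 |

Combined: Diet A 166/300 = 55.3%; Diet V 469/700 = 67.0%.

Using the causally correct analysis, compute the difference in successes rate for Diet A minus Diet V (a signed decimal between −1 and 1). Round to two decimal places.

+0.18

The imbalance in starting body condition arose from how dogs were allocated, not from anything the diet did; and starting body condition independently affects the outcome. The pooled gap is confounded — condition on starting body condition.
Adjusting over the population distribution of starting body condition: 0.434·(0.958−0.744) + 0.333·(0.810−0.661) + 0.233·(0.352−0.175) = +0.184.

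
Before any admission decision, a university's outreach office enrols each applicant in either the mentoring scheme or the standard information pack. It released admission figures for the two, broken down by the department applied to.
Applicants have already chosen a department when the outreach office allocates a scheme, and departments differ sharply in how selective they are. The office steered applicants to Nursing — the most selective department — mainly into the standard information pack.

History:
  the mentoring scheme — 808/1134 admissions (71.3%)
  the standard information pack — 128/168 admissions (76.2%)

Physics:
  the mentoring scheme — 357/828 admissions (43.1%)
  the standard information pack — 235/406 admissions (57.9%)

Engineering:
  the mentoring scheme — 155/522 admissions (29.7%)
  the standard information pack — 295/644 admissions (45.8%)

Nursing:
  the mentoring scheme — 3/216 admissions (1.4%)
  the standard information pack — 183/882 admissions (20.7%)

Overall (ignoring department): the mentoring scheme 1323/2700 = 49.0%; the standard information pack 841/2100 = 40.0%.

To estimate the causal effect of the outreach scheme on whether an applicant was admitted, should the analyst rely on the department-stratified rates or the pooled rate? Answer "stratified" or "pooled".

stratified

Since department is a pre-existing factor (not a product of the outreach scheme) and it affects the outcome on its own, it is a confounder. The stratified rates, not the pooled rate, identify the causal effect.
Within each level — History: 71.3% vs 76.2%; Physics: 43.1% vs 57.9%; Engineering: 29.7% vs 45.8%; Nursing: 1.4% vs 20.7% — the standard information pack is higher every time.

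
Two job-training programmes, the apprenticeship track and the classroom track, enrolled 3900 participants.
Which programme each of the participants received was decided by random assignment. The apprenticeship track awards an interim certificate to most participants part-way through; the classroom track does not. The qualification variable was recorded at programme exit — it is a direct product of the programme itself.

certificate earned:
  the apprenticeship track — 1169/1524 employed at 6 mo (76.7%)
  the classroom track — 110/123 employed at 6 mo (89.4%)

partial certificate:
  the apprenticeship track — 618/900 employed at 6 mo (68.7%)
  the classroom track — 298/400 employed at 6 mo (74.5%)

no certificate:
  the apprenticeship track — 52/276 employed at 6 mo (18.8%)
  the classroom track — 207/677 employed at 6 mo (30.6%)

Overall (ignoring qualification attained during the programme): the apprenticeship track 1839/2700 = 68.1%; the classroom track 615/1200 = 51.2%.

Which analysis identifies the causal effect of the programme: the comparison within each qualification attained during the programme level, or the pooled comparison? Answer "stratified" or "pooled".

The qualification attained during the programme-specific comparison favours the classroom track throughout, but the pooled figures favour the apprenticeship track. The question is whether to condition on qualification attained during the programme.
The distribution of qualification attained during the programme is itself part of what the programme does — it is an intermediate outcome. Holding it fixed would remove that part of the effect; the total effect is the pooled difference.
Pooled: the apprenticeship track 68.1% vs the classroom track 51.2%; the apprenticeship track is higher overall.

pooled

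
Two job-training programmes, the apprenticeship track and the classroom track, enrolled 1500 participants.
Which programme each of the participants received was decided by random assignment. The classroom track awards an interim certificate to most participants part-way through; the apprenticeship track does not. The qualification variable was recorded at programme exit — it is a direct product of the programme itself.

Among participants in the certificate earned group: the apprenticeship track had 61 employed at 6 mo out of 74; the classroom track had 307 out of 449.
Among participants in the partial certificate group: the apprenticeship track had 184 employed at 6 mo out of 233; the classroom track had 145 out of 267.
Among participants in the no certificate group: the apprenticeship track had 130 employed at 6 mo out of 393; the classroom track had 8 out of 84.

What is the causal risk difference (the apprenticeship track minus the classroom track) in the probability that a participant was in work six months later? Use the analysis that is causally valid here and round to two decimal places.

Qualification attained during the programme here is a post-treatment variable shaped by the programme; conditioning on it would introduce bias rather than remove it. The overall comparison is the causal one.
The causal difference is the pooled difference: 0.536 − 0.575 = -0.039.

-0.04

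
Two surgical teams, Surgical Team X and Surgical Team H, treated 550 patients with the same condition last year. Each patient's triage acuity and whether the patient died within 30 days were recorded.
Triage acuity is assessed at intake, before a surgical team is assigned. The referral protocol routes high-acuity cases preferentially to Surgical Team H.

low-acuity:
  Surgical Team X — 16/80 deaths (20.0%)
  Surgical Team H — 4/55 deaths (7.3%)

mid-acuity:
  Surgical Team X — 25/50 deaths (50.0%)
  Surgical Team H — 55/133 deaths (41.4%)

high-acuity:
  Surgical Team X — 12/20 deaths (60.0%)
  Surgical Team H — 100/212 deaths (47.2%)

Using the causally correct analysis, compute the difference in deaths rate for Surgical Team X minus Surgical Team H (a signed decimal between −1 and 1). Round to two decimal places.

Nothing the surgical team does changes triage acuity; the imbalance is an allocation artefact. With triage acuity also predicting the outcome, the pooled figure is confounded, and the within-stratum comparison is the causal one.
Adjusting over the population distribution of triage acuity: 0.245·(0.200−0.073) + 0.333·(0.500−0.414) + 0.422·(0.600−0.472) = +0.114.

+0.11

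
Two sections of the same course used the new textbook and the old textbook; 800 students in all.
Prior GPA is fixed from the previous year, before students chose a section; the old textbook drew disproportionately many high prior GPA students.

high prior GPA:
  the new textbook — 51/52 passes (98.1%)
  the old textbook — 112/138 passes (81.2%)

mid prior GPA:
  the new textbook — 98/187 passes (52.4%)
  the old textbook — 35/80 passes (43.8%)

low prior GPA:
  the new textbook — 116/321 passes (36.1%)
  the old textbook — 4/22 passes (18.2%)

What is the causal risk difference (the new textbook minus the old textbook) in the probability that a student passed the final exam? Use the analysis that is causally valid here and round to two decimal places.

+0.15

the new textbook is higher inside every prior GPA band stratum but the old textbook is higher in aggregate. Whether to stratify depends on how prior GPA band relates to the teaching method.
Prior GPA band differs across teaching methods for reasons unrelated to any effect of the teaching method itself, and it separately predicts the outcome — a classic confounder. We must compare within prior GPA band levels.
Adjusting over the population distribution of prior GPA band: 0.237·(0.981−0.812) + 0.334·(0.524−0.438) + 0.429·(0.361−0.182) = +0.146.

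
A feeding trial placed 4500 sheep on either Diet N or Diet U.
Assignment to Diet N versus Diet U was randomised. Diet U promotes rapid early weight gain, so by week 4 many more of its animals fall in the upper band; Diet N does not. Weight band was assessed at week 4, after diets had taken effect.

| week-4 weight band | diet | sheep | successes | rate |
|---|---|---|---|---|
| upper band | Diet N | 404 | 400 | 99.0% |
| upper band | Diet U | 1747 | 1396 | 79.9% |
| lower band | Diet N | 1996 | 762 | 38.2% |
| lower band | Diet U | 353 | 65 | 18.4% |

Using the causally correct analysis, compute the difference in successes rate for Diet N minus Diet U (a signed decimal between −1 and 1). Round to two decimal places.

The stratified and pooled comparisons disagree (Diet N wins within each week-4 weight band; Diet U wins overall), so the answer turns on the causal role of week-4 weight band.
Because the diet influences week-4 weight band, week-4 weight band is a post-treatment mediator, not a confounder. Stratifying on it would bias the estimate; the causal effect is the crude pooled difference.
The causal difference is the pooled difference: 0.484 − 0.696 = -0.212.

-0.21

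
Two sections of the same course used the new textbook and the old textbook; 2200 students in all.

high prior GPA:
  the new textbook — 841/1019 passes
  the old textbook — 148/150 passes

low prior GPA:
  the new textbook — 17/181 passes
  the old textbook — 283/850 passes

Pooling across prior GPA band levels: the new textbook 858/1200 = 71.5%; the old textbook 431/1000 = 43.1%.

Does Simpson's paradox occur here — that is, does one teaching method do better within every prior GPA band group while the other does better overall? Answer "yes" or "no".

Within each prior GPA band level (high prior GPA 82.5% vs 98.7%; low prior GPA 9.4% vs 33.3%), the old textbook has the higher rate every time. Pooled: 71.5% vs 43.1% — the new textbook has the higher rate overall. The two comparisons disagree.

yes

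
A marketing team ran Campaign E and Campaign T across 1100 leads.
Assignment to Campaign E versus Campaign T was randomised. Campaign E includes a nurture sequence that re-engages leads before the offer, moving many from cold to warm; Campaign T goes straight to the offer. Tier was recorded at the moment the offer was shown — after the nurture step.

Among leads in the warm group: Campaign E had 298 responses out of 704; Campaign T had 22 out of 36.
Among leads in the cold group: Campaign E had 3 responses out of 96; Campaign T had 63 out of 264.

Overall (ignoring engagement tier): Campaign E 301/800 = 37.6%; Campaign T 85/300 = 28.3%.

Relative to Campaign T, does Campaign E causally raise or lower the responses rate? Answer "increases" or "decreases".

increases

Campaign T is higher inside every engagement tier stratum but Campaign E is higher in aggregate. Whether to stratify depends on how engagement tier relates to the campaign.
Engagement tier here is a post-treatment variable shaped by the campaign; conditioning on it would introduce bias rather than remove it. The overall comparison is the causal one.
Pooled: Campaign E 37.6% vs Campaign T 28.3%; Campaign E is higher overall.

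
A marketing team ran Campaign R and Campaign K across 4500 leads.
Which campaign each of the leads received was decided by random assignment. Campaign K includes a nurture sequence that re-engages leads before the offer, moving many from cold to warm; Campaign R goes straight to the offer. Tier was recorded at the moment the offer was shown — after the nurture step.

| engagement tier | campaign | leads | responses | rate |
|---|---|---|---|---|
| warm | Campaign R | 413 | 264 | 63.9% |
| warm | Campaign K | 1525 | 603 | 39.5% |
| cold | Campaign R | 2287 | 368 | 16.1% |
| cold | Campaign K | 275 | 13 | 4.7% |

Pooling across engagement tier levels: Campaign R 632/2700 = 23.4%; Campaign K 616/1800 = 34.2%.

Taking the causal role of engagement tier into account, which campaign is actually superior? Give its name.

Engagement tier is downstream of the campaign. One should not condition on a consequence of treatment, so the overall rates are the right comparison.
Pooled: Campaign R 23.4% vs Campaign K 34.2%; Campaign K is higher overall.

Campaign K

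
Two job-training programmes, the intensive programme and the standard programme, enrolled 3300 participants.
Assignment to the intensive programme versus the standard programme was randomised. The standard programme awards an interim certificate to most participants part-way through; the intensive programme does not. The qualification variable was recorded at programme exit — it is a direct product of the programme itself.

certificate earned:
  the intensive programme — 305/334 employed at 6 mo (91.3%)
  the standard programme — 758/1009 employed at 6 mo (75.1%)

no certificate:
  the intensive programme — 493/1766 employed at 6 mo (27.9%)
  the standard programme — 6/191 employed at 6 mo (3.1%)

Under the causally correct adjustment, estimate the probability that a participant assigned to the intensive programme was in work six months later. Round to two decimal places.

Qualification attained during the programme is recorded after the programme and is itself shifted by it — it sits on the causal path from programme to outcome. Conditioning on a mediator would strip out part of the effect we want; the pooled comparison gives the total causal effect.
So P(outcome | do(the intensive programme)) is just the pooled rate for the intensive programme: 798/2100 = 0.380.

0.38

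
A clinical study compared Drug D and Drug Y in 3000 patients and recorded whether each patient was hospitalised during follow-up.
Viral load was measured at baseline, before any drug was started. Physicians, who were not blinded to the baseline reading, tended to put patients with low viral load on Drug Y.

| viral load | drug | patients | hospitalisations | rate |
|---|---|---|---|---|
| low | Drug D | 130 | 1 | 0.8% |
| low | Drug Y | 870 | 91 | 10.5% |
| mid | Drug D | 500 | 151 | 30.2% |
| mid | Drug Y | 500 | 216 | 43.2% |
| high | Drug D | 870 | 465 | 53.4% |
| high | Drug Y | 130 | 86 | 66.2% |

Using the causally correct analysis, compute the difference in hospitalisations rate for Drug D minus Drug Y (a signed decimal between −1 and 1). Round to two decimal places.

-0.12

Viral load is set before the drug has any effect — it is not caused by the drug — and it independently drives the outcome. That makes it a confounder, so the causal comparison is within viral load levels.
Adjusting over the population distribution of viral load: 0.333·(0.008−0.105) + 0.333·(0.302−0.432) + 0.333·(0.534−0.662) = -0.118.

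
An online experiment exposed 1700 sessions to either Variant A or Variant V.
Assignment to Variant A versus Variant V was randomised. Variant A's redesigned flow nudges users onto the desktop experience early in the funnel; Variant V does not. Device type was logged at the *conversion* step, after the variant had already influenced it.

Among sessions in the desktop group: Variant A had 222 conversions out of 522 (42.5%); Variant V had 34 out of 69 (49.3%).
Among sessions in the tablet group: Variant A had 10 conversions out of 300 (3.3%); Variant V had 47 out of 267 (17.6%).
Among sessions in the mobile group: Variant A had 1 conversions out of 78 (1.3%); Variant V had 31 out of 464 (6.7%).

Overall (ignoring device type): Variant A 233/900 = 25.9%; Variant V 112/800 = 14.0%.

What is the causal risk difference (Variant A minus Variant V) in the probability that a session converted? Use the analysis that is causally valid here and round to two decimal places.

+0.12

Variant V is higher inside every device type stratum but Variant A is higher in aggregate. Whether to stratify depends on how device type relates to the variant.
Device type here is a post-treatment variable shaped by the variant; conditioning on it would introduce bias rather than remove it. The overall comparison is the causal one.
The causal difference is the pooled difference: 0.259 − 0.140 = +0.119.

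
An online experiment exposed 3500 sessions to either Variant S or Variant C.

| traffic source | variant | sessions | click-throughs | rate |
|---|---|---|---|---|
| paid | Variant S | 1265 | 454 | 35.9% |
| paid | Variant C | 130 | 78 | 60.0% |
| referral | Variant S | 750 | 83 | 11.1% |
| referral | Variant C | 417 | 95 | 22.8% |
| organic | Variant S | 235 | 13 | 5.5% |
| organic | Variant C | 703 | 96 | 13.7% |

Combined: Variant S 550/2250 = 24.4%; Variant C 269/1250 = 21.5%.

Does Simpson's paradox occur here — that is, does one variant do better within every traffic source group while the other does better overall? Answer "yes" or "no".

Within each traffic source level (paid 35.9% vs 60.0%; referral 11.1% vs 22.8%; organic 5.5% vs 13.7%), Variant C has the higher rate every time. Pooled: 24.4% vs 21.5% — Variant S has the higher rate overall. The two comparisons disagree.

yes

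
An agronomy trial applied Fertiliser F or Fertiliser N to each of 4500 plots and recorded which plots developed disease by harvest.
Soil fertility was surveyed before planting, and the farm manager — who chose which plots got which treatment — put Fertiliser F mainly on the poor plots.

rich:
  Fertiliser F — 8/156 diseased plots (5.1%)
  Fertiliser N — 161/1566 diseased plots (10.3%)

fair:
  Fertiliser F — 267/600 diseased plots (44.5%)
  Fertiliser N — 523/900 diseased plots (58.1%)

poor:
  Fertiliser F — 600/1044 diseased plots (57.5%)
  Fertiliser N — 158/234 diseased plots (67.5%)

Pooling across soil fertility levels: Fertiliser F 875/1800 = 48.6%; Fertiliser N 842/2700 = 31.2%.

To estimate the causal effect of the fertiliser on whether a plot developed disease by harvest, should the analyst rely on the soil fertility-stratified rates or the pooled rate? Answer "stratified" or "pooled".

Since soil fertility is a pre-existing factor (not a product of the fertiliser) and it affects the outcome on its own, it is a confounder. The stratified rates, not the pooled rate, identify the causal effect.
Within each level — rich: 5.1% vs 10.3%; fair: 44.5% vs 58.1%; poor: 57.5% vs 67.5% — Fertiliser F is lower every time.

stratified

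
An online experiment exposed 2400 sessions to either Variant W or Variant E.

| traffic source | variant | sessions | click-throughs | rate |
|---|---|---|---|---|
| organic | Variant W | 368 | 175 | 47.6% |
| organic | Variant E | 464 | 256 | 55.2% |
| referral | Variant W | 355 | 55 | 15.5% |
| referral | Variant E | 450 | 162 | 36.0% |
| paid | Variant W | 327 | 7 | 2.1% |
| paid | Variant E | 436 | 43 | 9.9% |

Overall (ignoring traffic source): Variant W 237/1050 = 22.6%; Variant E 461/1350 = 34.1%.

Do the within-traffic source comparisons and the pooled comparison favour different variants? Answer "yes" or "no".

no

Within each traffic source level (organic 47.6% vs 55.2%; referral 15.5% vs 36.0%; paid 2.1% vs 9.9%), Variant E has the higher rate every time. Pooled: 22.6% vs 34.1% — Variant E has the higher rate overall. They agree.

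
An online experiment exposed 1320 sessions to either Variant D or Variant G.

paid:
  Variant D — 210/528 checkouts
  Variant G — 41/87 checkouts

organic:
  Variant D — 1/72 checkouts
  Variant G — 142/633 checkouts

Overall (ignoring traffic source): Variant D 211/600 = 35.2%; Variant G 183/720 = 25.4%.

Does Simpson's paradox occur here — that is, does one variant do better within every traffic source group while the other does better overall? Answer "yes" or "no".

yes

Within each traffic source level (paid 39.8% vs 47.1%; organic 1.4% vs 22.4%), Variant G has the higher rate every time. Pooled: 35.2% vs 25.4% — Variant D has the higher rate overall. The two comparisons disagree.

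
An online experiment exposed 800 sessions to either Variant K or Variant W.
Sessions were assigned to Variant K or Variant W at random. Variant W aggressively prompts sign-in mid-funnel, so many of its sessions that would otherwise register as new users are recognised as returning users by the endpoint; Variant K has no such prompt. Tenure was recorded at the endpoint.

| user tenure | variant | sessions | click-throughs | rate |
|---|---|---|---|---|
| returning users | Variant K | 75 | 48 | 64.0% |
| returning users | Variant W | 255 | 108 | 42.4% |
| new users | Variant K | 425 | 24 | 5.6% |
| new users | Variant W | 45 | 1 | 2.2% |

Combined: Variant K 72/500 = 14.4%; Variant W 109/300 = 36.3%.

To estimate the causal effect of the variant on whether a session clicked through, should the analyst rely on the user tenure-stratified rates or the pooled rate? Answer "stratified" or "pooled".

Within every user tenure level Variant K has the higher rate, yet pooled Variant W does — Simpson's reversal.
User tenure is recorded after the variant and is itself shifted by it — it sits on the causal path from variant to outcome. Conditioning on a mediator would strip out part of the effect we want; the pooled comparison gives the total causal effect.
Pooled: Variant K 14.4% vs Variant W 36.3%; Variant W is higher overall.

pooled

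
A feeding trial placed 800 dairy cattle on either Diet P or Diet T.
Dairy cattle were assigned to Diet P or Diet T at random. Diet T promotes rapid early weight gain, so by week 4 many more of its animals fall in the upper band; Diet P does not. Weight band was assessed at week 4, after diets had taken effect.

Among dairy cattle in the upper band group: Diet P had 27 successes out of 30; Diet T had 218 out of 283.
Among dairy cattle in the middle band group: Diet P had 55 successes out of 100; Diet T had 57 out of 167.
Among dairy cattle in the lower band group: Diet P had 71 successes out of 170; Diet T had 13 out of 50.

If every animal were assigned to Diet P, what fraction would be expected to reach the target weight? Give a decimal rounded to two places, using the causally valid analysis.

Diet P is higher inside every week-4 weight band stratum but Diet T is higher in aggregate. Whether to stratify depends on how week-4 weight band relates to the diet.
Week-4 weight band lies on the pathway diet → week-4 weight band → outcome, so adjusting for it blocks the indirect effect. For the total causal effect of diet, use the unadjusted pooled rates.
So P(outcome | do(Diet P)) is just the pooled rate for Diet P: 153/300 = 0.510.

0.51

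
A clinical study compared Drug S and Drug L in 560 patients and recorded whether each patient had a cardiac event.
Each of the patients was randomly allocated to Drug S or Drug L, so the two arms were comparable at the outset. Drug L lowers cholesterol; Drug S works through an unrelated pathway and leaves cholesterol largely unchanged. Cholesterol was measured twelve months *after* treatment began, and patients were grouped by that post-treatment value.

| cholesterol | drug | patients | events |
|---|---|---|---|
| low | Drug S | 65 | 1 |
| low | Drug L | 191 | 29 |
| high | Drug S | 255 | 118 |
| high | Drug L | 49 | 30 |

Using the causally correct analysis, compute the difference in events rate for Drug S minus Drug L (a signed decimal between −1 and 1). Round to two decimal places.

+0.13

The distribution of cholesterol is itself part of what the drug does — it is an intermediate outcome. Holding it fixed would remove that part of the effect; the total effect is the pooled difference.
The causal difference is the pooled difference: 0.372 − 0.246 = +0.126.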